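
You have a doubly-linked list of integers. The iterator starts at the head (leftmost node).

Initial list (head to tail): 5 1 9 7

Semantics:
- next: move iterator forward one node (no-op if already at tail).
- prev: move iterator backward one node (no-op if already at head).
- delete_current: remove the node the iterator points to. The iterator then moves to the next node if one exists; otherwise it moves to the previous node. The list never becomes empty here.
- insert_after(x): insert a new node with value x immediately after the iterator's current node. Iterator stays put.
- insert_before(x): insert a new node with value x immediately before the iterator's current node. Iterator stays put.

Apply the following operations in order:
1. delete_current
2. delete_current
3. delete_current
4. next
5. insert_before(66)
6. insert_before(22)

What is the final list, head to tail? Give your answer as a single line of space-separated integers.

Answer: 66 22 7

Derivation:
After 1 (delete_current): list=[1, 9, 7] cursor@1
After 2 (delete_current): list=[9, 7] cursor@9
After 3 (delete_current): list=[7] cursor@7
After 4 (next): list=[7] cursor@7
After 5 (insert_before(66)): list=[66, 7] cursor@7
After 6 (insert_before(22)): list=[66, 22, 7] cursor@7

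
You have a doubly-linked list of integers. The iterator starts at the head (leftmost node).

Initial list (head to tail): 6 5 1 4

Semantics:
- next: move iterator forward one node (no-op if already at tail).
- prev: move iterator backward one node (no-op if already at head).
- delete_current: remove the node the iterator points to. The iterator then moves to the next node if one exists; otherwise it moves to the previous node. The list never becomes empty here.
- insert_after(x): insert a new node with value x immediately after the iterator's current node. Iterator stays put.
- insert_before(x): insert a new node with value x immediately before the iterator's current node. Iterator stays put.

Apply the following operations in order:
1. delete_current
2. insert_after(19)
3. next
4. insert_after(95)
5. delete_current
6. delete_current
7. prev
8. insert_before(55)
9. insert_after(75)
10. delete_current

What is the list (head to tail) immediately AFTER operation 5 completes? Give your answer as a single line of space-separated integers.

After 1 (delete_current): list=[5, 1, 4] cursor@5
After 2 (insert_after(19)): list=[5, 19, 1, 4] cursor@5
After 3 (next): list=[5, 19, 1, 4] cursor@19
After 4 (insert_after(95)): list=[5, 19, 95, 1, 4] cursor@19
After 5 (delete_current): list=[5, 95, 1, 4] cursor@95

Answer: 5 95 1 4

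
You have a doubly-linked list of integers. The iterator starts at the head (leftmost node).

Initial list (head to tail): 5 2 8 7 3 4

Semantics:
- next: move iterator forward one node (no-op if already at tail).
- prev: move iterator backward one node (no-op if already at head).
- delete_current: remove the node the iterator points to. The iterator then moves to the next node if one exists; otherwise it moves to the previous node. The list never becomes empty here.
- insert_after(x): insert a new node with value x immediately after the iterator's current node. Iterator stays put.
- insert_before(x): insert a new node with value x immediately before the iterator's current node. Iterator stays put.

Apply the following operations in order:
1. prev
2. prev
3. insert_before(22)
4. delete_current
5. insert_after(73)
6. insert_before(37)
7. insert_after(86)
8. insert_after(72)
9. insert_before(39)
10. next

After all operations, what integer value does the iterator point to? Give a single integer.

After 1 (prev): list=[5, 2, 8, 7, 3, 4] cursor@5
After 2 (prev): list=[5, 2, 8, 7, 3, 4] cursor@5
After 3 (insert_before(22)): list=[22, 5, 2, 8, 7, 3, 4] cursor@5
After 4 (delete_current): list=[22, 2, 8, 7, 3, 4] cursor@2
After 5 (insert_after(73)): list=[22, 2, 73, 8, 7, 3, 4] cursor@2
After 6 (insert_before(37)): list=[22, 37, 2, 73, 8, 7, 3, 4] cursor@2
After 7 (insert_after(86)): list=[22, 37, 2, 86, 73, 8, 7, 3, 4] cursor@2
After 8 (insert_after(72)): list=[22, 37, 2, 72, 86, 73, 8, 7, 3, 4] cursor@2
After 9 (insert_before(39)): list=[22, 37, 39, 2, 72, 86, 73, 8, 7, 3, 4] cursor@2
After 10 (next): list=[22, 37, 39, 2, 72, 86, 73, 8, 7, 3, 4] cursor@72

Answer: 72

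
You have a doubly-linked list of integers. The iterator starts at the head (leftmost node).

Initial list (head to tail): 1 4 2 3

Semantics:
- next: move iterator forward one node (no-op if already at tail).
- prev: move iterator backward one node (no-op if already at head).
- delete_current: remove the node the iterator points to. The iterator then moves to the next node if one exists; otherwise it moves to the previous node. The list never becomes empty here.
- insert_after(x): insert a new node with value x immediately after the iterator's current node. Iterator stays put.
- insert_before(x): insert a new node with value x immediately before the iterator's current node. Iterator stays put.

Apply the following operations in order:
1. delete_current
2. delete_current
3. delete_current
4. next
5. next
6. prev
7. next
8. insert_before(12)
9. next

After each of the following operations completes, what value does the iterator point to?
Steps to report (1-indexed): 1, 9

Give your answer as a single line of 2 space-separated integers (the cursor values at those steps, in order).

Answer: 4 3

Derivation:
After 1 (delete_current): list=[4, 2, 3] cursor@4
After 2 (delete_current): list=[2, 3] cursor@2
After 3 (delete_current): list=[3] cursor@3
After 4 (next): list=[3] cursor@3
After 5 (next): list=[3] cursor@3
After 6 (prev): list=[3] cursor@3
After 7 (next): list=[3] cursor@3
After 8 (insert_before(12)): list=[12, 3] cursor@3
After 9 (next): list=[12, 3] cursor@3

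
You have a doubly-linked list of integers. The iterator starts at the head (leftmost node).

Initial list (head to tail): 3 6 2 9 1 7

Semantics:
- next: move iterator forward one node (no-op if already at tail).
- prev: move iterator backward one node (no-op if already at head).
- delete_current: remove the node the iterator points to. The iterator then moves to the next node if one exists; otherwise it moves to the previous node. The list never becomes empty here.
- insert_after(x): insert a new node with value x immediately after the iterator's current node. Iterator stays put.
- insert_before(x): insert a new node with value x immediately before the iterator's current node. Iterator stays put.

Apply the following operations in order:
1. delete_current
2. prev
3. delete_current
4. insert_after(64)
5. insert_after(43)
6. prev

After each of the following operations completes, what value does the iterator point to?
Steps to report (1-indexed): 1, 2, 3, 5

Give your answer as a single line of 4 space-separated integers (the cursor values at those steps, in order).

Answer: 6 6 2 2

Derivation:
After 1 (delete_current): list=[6, 2, 9, 1, 7] cursor@6
After 2 (prev): list=[6, 2, 9, 1, 7] cursor@6
After 3 (delete_current): list=[2, 9, 1, 7] cursor@2
After 4 (insert_after(64)): list=[2, 64, 9, 1, 7] cursor@2
After 5 (insert_after(43)): list=[2, 43, 64, 9, 1, 7] cursor@2
After 6 (prev): list=[2, 43, 64, 9, 1, 7] cursor@2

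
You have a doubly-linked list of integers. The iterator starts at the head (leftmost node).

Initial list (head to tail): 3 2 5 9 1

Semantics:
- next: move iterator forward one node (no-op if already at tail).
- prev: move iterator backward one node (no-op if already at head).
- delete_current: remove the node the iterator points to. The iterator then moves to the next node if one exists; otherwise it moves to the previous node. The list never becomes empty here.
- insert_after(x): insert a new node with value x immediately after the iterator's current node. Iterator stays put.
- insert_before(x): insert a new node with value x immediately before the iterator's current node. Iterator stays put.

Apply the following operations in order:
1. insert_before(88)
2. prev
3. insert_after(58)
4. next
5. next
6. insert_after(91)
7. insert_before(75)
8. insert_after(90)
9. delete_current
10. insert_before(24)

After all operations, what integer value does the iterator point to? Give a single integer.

After 1 (insert_before(88)): list=[88, 3, 2, 5, 9, 1] cursor@3
After 2 (prev): list=[88, 3, 2, 5, 9, 1] cursor@88
After 3 (insert_after(58)): list=[88, 58, 3, 2, 5, 9, 1] cursor@88
After 4 (next): list=[88, 58, 3, 2, 5, 9, 1] cursor@58
After 5 (next): list=[88, 58, 3, 2, 5, 9, 1] cursor@3
After 6 (insert_after(91)): list=[88, 58, 3, 91, 2, 5, 9, 1] cursor@3
After 7 (insert_before(75)): list=[88, 58, 75, 3, 91, 2, 5, 9, 1] cursor@3
After 8 (insert_after(90)): list=[88, 58, 75, 3, 90, 91, 2, 5, 9, 1] cursor@3
After 9 (delete_current): list=[88, 58, 75, 90, 91, 2, 5, 9, 1] cursor@90
After 10 (insert_before(24)): list=[88, 58, 75, 24, 90, 91, 2, 5, 9, 1] cursor@90

Answer: 90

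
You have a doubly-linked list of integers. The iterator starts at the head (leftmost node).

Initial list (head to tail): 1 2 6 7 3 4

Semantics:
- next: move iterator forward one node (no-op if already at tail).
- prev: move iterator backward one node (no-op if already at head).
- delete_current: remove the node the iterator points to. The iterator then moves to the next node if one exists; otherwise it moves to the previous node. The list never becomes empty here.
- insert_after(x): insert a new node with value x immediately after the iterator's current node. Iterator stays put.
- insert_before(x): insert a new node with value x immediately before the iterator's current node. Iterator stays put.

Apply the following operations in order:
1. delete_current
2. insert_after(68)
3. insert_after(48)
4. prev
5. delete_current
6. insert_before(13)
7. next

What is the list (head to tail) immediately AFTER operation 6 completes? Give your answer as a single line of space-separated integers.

Answer: 13 48 68 6 7 3 4

Derivation:
After 1 (delete_current): list=[2, 6, 7, 3, 4] cursor@2
After 2 (insert_after(68)): list=[2, 68, 6, 7, 3, 4] cursor@2
After 3 (insert_after(48)): list=[2, 48, 68, 6, 7, 3, 4] cursor@2
After 4 (prev): list=[2, 48, 68, 6, 7, 3, 4] cursor@2
After 5 (delete_current): list=[48, 68, 6, 7, 3, 4] cursor@48
After 6 (insert_before(13)): list=[13, 48, 68, 6, 7, 3, 4] cursor@48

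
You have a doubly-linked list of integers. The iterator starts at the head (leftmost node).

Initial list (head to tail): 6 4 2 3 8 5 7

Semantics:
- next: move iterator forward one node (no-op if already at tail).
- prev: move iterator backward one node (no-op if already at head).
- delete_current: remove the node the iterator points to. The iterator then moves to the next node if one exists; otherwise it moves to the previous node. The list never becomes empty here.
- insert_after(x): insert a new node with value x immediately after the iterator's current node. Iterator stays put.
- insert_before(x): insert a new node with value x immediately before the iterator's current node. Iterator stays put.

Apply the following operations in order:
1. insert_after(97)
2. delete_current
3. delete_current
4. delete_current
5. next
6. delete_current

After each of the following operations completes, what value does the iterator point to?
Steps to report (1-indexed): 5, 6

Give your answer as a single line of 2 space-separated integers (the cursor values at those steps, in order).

Answer: 3 8

Derivation:
After 1 (insert_after(97)): list=[6, 97, 4, 2, 3, 8, 5, 7] cursor@6
After 2 (delete_current): list=[97, 4, 2, 3, 8, 5, 7] cursor@97
After 3 (delete_current): list=[4, 2, 3, 8, 5, 7] cursor@4
After 4 (delete_current): list=[2, 3, 8, 5, 7] cursor@2
After 5 (next): list=[2, 3, 8, 5, 7] cursor@3
After 6 (delete_current): list=[2, 8, 5, 7] cursor@8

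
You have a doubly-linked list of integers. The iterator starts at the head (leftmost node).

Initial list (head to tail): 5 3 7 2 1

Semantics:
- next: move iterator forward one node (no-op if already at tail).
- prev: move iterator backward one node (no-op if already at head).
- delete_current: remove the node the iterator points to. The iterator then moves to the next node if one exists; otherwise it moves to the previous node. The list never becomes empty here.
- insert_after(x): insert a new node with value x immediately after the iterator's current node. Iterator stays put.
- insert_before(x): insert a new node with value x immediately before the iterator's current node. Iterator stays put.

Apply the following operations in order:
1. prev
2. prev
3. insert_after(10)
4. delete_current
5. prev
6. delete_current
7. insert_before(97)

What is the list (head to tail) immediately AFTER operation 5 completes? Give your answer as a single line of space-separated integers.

After 1 (prev): list=[5, 3, 7, 2, 1] cursor@5
After 2 (prev): list=[5, 3, 7, 2, 1] cursor@5
After 3 (insert_after(10)): list=[5, 10, 3, 7, 2, 1] cursor@5
After 4 (delete_current): list=[10, 3, 7, 2, 1] cursor@10
After 5 (prev): list=[10, 3, 7, 2, 1] cursor@10

Answer: 10 3 7 2 1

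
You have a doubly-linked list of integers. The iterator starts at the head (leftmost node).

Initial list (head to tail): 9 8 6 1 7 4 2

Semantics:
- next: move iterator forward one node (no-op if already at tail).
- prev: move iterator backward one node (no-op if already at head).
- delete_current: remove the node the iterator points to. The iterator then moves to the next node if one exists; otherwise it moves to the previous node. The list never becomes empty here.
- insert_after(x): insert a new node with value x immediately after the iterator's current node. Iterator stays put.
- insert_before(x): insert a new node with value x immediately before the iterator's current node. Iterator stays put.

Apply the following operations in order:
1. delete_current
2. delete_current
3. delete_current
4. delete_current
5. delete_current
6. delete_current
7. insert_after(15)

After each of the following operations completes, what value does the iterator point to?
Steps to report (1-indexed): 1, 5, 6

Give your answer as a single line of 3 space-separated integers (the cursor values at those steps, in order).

After 1 (delete_current): list=[8, 6, 1, 7, 4, 2] cursor@8
After 2 (delete_current): list=[6, 1, 7, 4, 2] cursor@6
After 3 (delete_current): list=[1, 7, 4, 2] cursor@1
After 4 (delete_current): list=[7, 4, 2] cursor@7
After 5 (delete_current): list=[4, 2] cursor@4
After 6 (delete_current): list=[2] cursor@2
After 7 (insert_after(15)): list=[2, 15] cursor@2

Answer: 8 4 2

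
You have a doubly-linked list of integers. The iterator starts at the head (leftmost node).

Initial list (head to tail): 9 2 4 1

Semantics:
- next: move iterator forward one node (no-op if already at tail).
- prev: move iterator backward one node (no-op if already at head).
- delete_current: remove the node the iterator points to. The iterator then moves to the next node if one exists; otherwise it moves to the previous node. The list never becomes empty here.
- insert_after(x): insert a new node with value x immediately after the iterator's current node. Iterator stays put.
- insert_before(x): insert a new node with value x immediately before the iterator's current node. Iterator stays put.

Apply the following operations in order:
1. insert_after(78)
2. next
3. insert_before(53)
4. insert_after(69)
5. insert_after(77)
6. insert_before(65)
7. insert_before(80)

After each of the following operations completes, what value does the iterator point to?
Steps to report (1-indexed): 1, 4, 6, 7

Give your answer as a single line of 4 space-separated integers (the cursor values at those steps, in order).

After 1 (insert_after(78)): list=[9, 78, 2, 4, 1] cursor@9
After 2 (next): list=[9, 78, 2, 4, 1] cursor@78
After 3 (insert_before(53)): list=[9, 53, 78, 2, 4, 1] cursor@78
After 4 (insert_after(69)): list=[9, 53, 78, 69, 2, 4, 1] cursor@78
After 5 (insert_after(77)): list=[9, 53, 78, 77, 69, 2, 4, 1] cursor@78
After 6 (insert_before(65)): list=[9, 53, 65, 78, 77, 69, 2, 4, 1] cursor@78
After 7 (insert_before(80)): list=[9, 53, 65, 80, 78, 77, 69, 2, 4, 1] cursor@78

Answer: 9 78 78 78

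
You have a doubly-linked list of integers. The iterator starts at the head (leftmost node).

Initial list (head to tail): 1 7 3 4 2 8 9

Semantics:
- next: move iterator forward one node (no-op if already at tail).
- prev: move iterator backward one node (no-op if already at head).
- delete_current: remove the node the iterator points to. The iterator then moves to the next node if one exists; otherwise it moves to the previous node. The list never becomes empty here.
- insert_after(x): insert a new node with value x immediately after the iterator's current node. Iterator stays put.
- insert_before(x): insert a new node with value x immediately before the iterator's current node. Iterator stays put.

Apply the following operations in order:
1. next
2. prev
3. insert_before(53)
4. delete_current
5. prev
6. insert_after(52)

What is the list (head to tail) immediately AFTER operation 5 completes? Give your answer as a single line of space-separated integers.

Answer: 53 7 3 4 2 8 9

Derivation:
After 1 (next): list=[1, 7, 3, 4, 2, 8, 9] cursor@7
After 2 (prev): list=[1, 7, 3, 4, 2, 8, 9] cursor@1
After 3 (insert_before(53)): list=[53, 1, 7, 3, 4, 2, 8, 9] cursor@1
After 4 (delete_current): list=[53, 7, 3, 4, 2, 8, 9] cursor@7
After 5 (prev): list=[53, 7, 3, 4, 2, 8, 9] cursor@53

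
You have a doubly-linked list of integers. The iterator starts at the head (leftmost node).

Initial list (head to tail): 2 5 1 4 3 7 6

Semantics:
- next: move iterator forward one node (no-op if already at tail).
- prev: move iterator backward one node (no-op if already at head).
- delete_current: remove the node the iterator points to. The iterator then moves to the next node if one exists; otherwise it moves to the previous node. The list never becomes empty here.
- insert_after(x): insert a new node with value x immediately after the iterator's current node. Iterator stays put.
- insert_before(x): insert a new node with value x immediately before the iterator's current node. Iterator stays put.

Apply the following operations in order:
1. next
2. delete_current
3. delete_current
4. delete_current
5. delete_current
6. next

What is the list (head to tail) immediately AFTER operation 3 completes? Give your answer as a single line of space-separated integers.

Answer: 2 4 3 7 6

Derivation:
After 1 (next): list=[2, 5, 1, 4, 3, 7, 6] cursor@5
After 2 (delete_current): list=[2, 1, 4, 3, 7, 6] cursor@1
After 3 (delete_current): list=[2, 4, 3, 7, 6] cursor@4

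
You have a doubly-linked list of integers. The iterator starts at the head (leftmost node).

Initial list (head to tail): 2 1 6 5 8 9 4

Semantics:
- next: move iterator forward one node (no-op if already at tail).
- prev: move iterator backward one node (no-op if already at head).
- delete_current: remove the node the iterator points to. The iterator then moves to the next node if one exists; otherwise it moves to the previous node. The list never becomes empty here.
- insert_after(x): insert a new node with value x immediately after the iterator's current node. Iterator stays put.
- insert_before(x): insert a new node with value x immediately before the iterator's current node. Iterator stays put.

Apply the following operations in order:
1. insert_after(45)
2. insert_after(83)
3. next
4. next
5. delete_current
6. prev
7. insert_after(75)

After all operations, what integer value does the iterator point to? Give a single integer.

Answer: 83

Derivation:
After 1 (insert_after(45)): list=[2, 45, 1, 6, 5, 8, 9, 4] cursor@2
After 2 (insert_after(83)): list=[2, 83, 45, 1, 6, 5, 8, 9, 4] cursor@2
After 3 (next): list=[2, 83, 45, 1, 6, 5, 8, 9, 4] cursor@83
After 4 (next): list=[2, 83, 45, 1, 6, 5, 8, 9, 4] cursor@45
After 5 (delete_current): list=[2, 83, 1, 6, 5, 8, 9, 4] cursor@1
After 6 (prev): list=[2, 83, 1, 6, 5, 8, 9, 4] cursor@83
After 7 (insert_after(75)): list=[2, 83, 75, 1, 6, 5, 8, 9, 4] cursor@83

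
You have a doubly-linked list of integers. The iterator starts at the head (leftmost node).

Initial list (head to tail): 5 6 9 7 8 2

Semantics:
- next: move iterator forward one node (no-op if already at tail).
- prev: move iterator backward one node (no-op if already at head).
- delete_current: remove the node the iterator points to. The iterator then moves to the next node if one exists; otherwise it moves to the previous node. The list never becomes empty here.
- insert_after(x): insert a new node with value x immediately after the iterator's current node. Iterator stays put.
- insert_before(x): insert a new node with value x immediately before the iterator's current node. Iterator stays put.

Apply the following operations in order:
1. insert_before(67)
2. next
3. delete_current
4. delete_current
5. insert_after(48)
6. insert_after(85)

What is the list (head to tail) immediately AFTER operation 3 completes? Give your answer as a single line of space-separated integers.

Answer: 67 5 9 7 8 2

Derivation:
After 1 (insert_before(67)): list=[67, 5, 6, 9, 7, 8, 2] cursor@5
After 2 (next): list=[67, 5, 6, 9, 7, 8, 2] cursor@6
After 3 (delete_current): list=[67, 5, 9, 7, 8, 2] cursor@9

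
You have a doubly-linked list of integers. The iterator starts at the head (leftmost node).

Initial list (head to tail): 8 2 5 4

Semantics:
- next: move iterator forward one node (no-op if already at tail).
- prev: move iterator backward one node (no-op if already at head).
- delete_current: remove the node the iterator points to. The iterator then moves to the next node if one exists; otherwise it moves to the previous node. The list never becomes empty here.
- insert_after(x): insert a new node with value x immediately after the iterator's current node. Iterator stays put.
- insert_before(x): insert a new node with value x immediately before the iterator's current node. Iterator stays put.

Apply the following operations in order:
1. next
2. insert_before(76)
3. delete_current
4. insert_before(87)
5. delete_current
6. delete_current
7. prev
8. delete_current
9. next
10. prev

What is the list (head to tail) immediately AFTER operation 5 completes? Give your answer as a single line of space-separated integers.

Answer: 8 76 87 4

Derivation:
After 1 (next): list=[8, 2, 5, 4] cursor@2
After 2 (insert_before(76)): list=[8, 76, 2, 5, 4] cursor@2
After 3 (delete_current): list=[8, 76, 5, 4] cursor@5
After 4 (insert_before(87)): list=[8, 76, 87, 5, 4] cursor@5
After 5 (delete_current): list=[8, 76, 87, 4] cursor@4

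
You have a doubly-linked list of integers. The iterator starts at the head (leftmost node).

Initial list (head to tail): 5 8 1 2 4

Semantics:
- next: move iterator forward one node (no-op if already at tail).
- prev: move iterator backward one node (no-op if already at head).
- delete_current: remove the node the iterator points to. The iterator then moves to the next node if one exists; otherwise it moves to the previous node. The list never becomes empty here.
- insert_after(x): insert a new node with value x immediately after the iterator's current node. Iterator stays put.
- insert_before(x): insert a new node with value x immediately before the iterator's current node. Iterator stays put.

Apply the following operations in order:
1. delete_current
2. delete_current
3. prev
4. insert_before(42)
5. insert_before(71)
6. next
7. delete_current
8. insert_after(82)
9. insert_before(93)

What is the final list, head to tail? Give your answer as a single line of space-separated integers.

Answer: 42 71 1 93 4 82

Derivation:
After 1 (delete_current): list=[8, 1, 2, 4] cursor@8
After 2 (delete_current): list=[1, 2, 4] cursor@1
After 3 (prev): list=[1, 2, 4] cursor@1
After 4 (insert_before(42)): list=[42, 1, 2, 4] cursor@1
After 5 (insert_before(71)): list=[42, 71, 1, 2, 4] cursor@1
After 6 (next): list=[42, 71, 1, 2, 4] cursor@2
After 7 (delete_current): list=[42, 71, 1, 4] cursor@4
After 8 (insert_after(82)): list=[42, 71, 1, 4, 82] cursor@4
After 9 (insert_before(93)): list=[42, 71, 1, 93, 4, 82] cursor@4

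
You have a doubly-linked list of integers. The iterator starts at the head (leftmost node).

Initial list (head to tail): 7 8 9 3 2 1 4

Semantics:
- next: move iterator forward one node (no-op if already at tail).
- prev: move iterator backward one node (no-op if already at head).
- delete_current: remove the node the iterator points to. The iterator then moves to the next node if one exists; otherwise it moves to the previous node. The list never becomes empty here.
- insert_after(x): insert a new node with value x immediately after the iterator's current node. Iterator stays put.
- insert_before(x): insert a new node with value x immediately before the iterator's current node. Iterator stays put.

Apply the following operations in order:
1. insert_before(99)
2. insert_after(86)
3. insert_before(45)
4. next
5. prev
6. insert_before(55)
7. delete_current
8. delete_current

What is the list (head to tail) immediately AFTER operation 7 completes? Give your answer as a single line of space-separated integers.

After 1 (insert_before(99)): list=[99, 7, 8, 9, 3, 2, 1, 4] cursor@7
After 2 (insert_after(86)): list=[99, 7, 86, 8, 9, 3, 2, 1, 4] cursor@7
After 3 (insert_before(45)): list=[99, 45, 7, 86, 8, 9, 3, 2, 1, 4] cursor@7
After 4 (next): list=[99, 45, 7, 86, 8, 9, 3, 2, 1, 4] cursor@86
After 5 (prev): list=[99, 45, 7, 86, 8, 9, 3, 2, 1, 4] cursor@7
After 6 (insert_before(55)): list=[99, 45, 55, 7, 86, 8, 9, 3, 2, 1, 4] cursor@7
After 7 (delete_current): list=[99, 45, 55, 86, 8, 9, 3, 2, 1, 4] cursor@86

Answer: 99 45 55 86 8 9 3 2 1 4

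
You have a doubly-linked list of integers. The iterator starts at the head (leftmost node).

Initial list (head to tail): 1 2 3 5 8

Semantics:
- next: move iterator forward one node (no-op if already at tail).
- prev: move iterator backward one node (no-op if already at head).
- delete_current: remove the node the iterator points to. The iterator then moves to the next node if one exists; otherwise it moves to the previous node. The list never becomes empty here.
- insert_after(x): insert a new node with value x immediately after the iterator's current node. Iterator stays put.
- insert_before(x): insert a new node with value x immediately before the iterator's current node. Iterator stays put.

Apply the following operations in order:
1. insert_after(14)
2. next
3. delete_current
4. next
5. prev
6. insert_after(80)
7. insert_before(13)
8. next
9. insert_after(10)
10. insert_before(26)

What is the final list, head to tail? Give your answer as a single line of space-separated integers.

After 1 (insert_after(14)): list=[1, 14, 2, 3, 5, 8] cursor@1
After 2 (next): list=[1, 14, 2, 3, 5, 8] cursor@14
After 3 (delete_current): list=[1, 2, 3, 5, 8] cursor@2
After 4 (next): list=[1, 2, 3, 5, 8] cursor@3
After 5 (prev): list=[1, 2, 3, 5, 8] cursor@2
After 6 (insert_after(80)): list=[1, 2, 80, 3, 5, 8] cursor@2
After 7 (insert_before(13)): list=[1, 13, 2, 80, 3, 5, 8] cursor@2
After 8 (next): list=[1, 13, 2, 80, 3, 5, 8] cursor@80
After 9 (insert_after(10)): list=[1, 13, 2, 80, 10, 3, 5, 8] cursor@80
After 10 (insert_before(26)): list=[1, 13, 2, 26, 80, 10, 3, 5, 8] cursor@80

Answer: 1 13 2 26 80 10 3 5 8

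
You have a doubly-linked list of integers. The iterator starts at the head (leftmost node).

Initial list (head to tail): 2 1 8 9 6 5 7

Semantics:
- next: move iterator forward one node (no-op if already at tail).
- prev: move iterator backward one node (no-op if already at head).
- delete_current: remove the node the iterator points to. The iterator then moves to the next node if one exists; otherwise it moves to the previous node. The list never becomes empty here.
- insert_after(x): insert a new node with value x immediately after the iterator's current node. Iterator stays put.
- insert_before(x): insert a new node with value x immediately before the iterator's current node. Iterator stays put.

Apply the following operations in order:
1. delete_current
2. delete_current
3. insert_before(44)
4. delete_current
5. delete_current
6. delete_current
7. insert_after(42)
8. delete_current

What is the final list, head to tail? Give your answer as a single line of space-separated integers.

Answer: 44 42 7

Derivation:
After 1 (delete_current): list=[1, 8, 9, 6, 5, 7] cursor@1
After 2 (delete_current): list=[8, 9, 6, 5, 7] cursor@8
After 3 (insert_before(44)): list=[44, 8, 9, 6, 5, 7] cursor@8
After 4 (delete_current): list=[44, 9, 6, 5, 7] cursor@9
After 5 (delete_current): list=[44, 6, 5, 7] cursor@6
After 6 (delete_current): list=[44, 5, 7] cursor@5
After 7 (insert_after(42)): list=[44, 5, 42, 7] cursor@5
After 8 (delete_current): list=[44, 42, 7] cursor@42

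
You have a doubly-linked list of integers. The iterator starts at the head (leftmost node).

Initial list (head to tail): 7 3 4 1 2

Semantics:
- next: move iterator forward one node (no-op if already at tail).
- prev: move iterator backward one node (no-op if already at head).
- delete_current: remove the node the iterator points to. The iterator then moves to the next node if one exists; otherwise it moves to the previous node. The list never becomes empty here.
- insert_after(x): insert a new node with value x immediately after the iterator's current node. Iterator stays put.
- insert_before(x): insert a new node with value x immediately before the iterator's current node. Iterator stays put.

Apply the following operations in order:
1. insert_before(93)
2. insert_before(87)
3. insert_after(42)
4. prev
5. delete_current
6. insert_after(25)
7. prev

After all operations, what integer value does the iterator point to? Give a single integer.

Answer: 93

Derivation:
After 1 (insert_before(93)): list=[93, 7, 3, 4, 1, 2] cursor@7
After 2 (insert_before(87)): list=[93, 87, 7, 3, 4, 1, 2] cursor@7
After 3 (insert_after(42)): list=[93, 87, 7, 42, 3, 4, 1, 2] cursor@7
After 4 (prev): list=[93, 87, 7, 42, 3, 4, 1, 2] cursor@87
After 5 (delete_current): list=[93, 7, 42, 3, 4, 1, 2] cursor@7
After 6 (insert_after(25)): list=[93, 7, 25, 42, 3, 4, 1, 2] cursor@7
After 7 (prev): list=[93, 7, 25, 42, 3, 4, 1, 2] cursor@93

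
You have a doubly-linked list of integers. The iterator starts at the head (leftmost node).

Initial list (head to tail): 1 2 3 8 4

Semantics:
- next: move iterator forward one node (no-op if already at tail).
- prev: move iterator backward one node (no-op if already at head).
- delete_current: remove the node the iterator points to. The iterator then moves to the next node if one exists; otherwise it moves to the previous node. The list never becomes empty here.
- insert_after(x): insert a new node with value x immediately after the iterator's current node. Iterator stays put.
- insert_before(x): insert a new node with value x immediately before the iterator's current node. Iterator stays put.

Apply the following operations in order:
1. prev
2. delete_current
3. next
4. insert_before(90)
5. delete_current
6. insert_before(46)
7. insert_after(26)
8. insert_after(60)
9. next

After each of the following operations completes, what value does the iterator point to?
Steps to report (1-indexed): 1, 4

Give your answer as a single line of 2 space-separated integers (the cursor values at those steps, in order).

Answer: 1 3

Derivation:
After 1 (prev): list=[1, 2, 3, 8, 4] cursor@1
After 2 (delete_current): list=[2, 3, 8, 4] cursor@2
After 3 (next): list=[2, 3, 8, 4] cursor@3
After 4 (insert_before(90)): list=[2, 90, 3, 8, 4] cursor@3
After 5 (delete_current): list=[2, 90, 8, 4] cursor@8
After 6 (insert_before(46)): list=[2, 90, 46, 8, 4] cursor@8
After 7 (insert_after(26)): list=[2, 90, 46, 8, 26, 4] cursor@8
After 8 (insert_after(60)): list=[2, 90, 46, 8, 60, 26, 4] cursor@8
After 9 (next): list=[2, 90, 46, 8, 60, 26, 4] cursor@60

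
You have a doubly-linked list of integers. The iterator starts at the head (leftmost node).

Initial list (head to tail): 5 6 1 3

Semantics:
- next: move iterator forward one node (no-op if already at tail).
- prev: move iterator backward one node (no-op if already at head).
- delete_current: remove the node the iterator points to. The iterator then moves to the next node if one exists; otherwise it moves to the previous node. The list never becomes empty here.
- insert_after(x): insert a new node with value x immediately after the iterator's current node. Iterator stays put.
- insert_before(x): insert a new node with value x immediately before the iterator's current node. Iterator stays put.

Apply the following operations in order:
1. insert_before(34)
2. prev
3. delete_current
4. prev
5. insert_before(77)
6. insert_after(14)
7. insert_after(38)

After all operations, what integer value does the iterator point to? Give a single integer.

Answer: 5

Derivation:
After 1 (insert_before(34)): list=[34, 5, 6, 1, 3] cursor@5
After 2 (prev): list=[34, 5, 6, 1, 3] cursor@34
After 3 (delete_current): list=[5, 6, 1, 3] cursor@5
After 4 (prev): list=[5, 6, 1, 3] cursor@5
After 5 (insert_before(77)): list=[77, 5, 6, 1, 3] cursor@5
After 6 (insert_after(14)): list=[77, 5, 14, 6, 1, 3] cursor@5
After 7 (insert_after(38)): list=[77, 5, 38, 14, 6, 1, 3] cursor@5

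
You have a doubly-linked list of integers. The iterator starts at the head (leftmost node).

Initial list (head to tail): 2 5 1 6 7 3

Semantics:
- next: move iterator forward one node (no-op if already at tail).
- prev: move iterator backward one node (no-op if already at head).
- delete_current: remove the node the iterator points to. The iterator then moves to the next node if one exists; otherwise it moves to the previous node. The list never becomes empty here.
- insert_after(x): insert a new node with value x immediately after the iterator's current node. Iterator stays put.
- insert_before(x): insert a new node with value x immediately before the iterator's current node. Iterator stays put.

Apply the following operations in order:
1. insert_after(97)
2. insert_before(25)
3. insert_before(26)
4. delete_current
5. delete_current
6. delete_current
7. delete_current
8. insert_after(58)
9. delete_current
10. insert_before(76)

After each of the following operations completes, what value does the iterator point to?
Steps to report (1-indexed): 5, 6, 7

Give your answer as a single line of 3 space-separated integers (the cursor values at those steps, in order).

Answer: 5 1 6

Derivation:
After 1 (insert_after(97)): list=[2, 97, 5, 1, 6, 7, 3] cursor@2
After 2 (insert_before(25)): list=[25, 2, 97, 5, 1, 6, 7, 3] cursor@2
After 3 (insert_before(26)): list=[25, 26, 2, 97, 5, 1, 6, 7, 3] cursor@2
After 4 (delete_current): list=[25, 26, 97, 5, 1, 6, 7, 3] cursor@97
After 5 (delete_current): list=[25, 26, 5, 1, 6, 7, 3] cursor@5
After 6 (delete_current): list=[25, 26, 1, 6, 7, 3] cursor@1
After 7 (delete_current): list=[25, 26, 6, 7, 3] cursor@6
After 8 (insert_after(58)): list=[25, 26, 6, 58, 7, 3] cursor@6
After 9 (delete_current): list=[25, 26, 58, 7, 3] cursor@58
After 10 (insert_before(76)): list=[25, 26, 76, 58, 7, 3] cursor@58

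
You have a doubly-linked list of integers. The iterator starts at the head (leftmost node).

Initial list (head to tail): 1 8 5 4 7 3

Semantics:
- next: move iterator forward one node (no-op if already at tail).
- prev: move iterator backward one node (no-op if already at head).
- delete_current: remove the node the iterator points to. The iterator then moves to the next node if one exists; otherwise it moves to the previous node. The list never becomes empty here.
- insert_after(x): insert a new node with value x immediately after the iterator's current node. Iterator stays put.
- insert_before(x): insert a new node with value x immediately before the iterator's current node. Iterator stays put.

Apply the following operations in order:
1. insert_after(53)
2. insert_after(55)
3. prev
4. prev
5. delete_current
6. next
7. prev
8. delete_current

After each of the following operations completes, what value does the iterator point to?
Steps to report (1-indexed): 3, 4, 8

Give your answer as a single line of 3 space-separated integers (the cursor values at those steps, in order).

Answer: 1 1 53

Derivation:
After 1 (insert_after(53)): list=[1, 53, 8, 5, 4, 7, 3] cursor@1
After 2 (insert_after(55)): list=[1, 55, 53, 8, 5, 4, 7, 3] cursor@1
After 3 (prev): list=[1, 55, 53, 8, 5, 4, 7, 3] cursor@1
After 4 (prev): list=[1, 55, 53, 8, 5, 4, 7, 3] cursor@1
After 5 (delete_current): list=[55, 53, 8, 5, 4, 7, 3] cursor@55
After 6 (next): list=[55, 53, 8, 5, 4, 7, 3] cursor@53
After 7 (prev): list=[55, 53, 8, 5, 4, 7, 3] cursor@55
After 8 (delete_current): list=[53, 8, 5, 4, 7, 3] cursor@53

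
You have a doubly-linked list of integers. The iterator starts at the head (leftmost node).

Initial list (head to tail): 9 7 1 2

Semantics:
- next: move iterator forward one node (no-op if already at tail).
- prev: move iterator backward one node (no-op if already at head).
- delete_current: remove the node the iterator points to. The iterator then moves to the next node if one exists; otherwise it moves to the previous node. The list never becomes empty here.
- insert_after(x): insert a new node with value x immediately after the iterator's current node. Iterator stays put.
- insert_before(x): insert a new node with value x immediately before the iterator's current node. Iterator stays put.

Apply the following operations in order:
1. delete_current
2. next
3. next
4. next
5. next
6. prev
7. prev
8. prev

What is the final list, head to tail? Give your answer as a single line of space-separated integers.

After 1 (delete_current): list=[7, 1, 2] cursor@7
After 2 (next): list=[7, 1, 2] cursor@1
After 3 (next): list=[7, 1, 2] cursor@2
After 4 (next): list=[7, 1, 2] cursor@2
After 5 (next): list=[7, 1, 2] cursor@2
After 6 (prev): list=[7, 1, 2] cursor@1
After 7 (prev): list=[7, 1, 2] cursor@7
After 8 (prev): list=[7, 1, 2] cursor@7

Answer: 7 1 2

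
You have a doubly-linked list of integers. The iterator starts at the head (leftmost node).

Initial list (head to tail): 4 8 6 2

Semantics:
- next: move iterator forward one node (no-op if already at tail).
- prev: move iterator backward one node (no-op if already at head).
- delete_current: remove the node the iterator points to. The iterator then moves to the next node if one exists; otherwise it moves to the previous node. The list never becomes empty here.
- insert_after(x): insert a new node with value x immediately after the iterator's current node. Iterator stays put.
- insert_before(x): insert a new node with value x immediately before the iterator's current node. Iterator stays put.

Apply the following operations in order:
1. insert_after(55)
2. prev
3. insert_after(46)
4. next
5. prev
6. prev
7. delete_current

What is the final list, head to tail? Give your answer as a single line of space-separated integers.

After 1 (insert_after(55)): list=[4, 55, 8, 6, 2] cursor@4
After 2 (prev): list=[4, 55, 8, 6, 2] cursor@4
After 3 (insert_after(46)): list=[4, 46, 55, 8, 6, 2] cursor@4
After 4 (next): list=[4, 46, 55, 8, 6, 2] cursor@46
After 5 (prev): list=[4, 46, 55, 8, 6, 2] cursor@4
After 6 (prev): list=[4, 46, 55, 8, 6, 2] cursor@4
After 7 (delete_current): list=[46, 55, 8, 6, 2] cursor@46

Answer: 46 55 8 6 2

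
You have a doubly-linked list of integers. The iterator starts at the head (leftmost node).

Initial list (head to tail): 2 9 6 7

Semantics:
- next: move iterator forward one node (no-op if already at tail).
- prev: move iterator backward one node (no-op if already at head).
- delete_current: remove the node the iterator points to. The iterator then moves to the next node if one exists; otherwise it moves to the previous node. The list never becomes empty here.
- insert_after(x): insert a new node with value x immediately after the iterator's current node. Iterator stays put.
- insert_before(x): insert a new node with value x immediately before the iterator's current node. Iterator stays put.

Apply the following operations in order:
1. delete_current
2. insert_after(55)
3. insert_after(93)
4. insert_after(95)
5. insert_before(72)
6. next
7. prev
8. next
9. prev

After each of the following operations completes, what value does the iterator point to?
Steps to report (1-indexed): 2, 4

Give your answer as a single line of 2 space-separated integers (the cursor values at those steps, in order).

Answer: 9 9

Derivation:
After 1 (delete_current): list=[9, 6, 7] cursor@9
After 2 (insert_after(55)): list=[9, 55, 6, 7] cursor@9
After 3 (insert_after(93)): list=[9, 93, 55, 6, 7] cursor@9
After 4 (insert_after(95)): list=[9, 95, 93, 55, 6, 7] cursor@9
After 5 (insert_before(72)): list=[72, 9, 95, 93, 55, 6, 7] cursor@9
After 6 (next): list=[72, 9, 95, 93, 55, 6, 7] cursor@95
After 7 (prev): list=[72, 9, 95, 93, 55, 6, 7] cursor@9
After 8 (next): list=[72, 9, 95, 93, 55, 6, 7] cursor@95
After 9 (prev): list=[72, 9, 95, 93, 55, 6, 7] cursor@9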